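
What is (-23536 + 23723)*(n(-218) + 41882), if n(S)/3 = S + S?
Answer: 7587338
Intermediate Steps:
n(S) = 6*S (n(S) = 3*(S + S) = 3*(2*S) = 6*S)
(-23536 + 23723)*(n(-218) + 41882) = (-23536 + 23723)*(6*(-218) + 41882) = 187*(-1308 + 41882) = 187*40574 = 7587338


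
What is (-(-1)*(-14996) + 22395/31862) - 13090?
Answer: -894853737/31862 ≈ -28085.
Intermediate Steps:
(-(-1)*(-14996) + 22395/31862) - 13090 = (-1*14996 + 22395*(1/31862)) - 13090 = (-14996 + 22395/31862) - 13090 = -477780157/31862 - 13090 = -894853737/31862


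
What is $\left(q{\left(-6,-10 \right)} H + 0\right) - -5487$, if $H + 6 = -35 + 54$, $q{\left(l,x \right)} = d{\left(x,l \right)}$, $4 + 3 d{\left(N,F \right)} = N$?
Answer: $\frac{16279}{3} \approx 5426.3$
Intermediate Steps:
$d{\left(N,F \right)} = - \frac{4}{3} + \frac{N}{3}$
$q{\left(l,x \right)} = - \frac{4}{3} + \frac{x}{3}$
$H = 13$ ($H = -6 + \left(-35 + 54\right) = -6 + 19 = 13$)
$\left(q{\left(-6,-10 \right)} H + 0\right) - -5487 = \left(\left(- \frac{4}{3} + \frac{1}{3} \left(-10\right)\right) 13 + 0\right) - -5487 = \left(\left(- \frac{4}{3} - \frac{10}{3}\right) 13 + 0\right) + 5487 = \left(\left(- \frac{14}{3}\right) 13 + 0\right) + 5487 = \left(- \frac{182}{3} + 0\right) + 5487 = - \frac{182}{3} + 5487 = \frac{16279}{3}$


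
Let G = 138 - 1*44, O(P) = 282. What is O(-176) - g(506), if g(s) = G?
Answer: 188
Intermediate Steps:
G = 94 (G = 138 - 44 = 94)
g(s) = 94
O(-176) - g(506) = 282 - 1*94 = 282 - 94 = 188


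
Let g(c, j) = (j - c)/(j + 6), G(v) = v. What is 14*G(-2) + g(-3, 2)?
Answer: -219/8 ≈ -27.375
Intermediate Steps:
g(c, j) = (j - c)/(6 + j)
14*G(-2) + g(-3, 2) = 14*(-2) + (2 - 1*(-3))/(6 + 2) = -28 + (2 + 3)/8 = -28 + (1/8)*5 = -28 + 5/8 = -219/8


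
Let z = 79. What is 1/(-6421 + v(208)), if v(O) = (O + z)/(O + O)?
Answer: -416/2670849 ≈ -0.00015576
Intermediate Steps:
v(O) = (79 + O)/(2*O) (v(O) = (O + 79)/(O + O) = (79 + O)/((2*O)) = (79 + O)*(1/(2*O)) = (79 + O)/(2*O))
1/(-6421 + v(208)) = 1/(-6421 + (½)*(79 + 208)/208) = 1/(-6421 + (½)*(1/208)*287) = 1/(-6421 + 287/416) = 1/(-2670849/416) = -416/2670849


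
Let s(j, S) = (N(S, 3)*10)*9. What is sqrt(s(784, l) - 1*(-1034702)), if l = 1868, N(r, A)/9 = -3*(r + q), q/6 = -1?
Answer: I*sqrt(3489958) ≈ 1868.1*I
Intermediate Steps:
q = -6 (q = 6*(-1) = -6)
N(r, A) = 162 - 27*r (N(r, A) = 9*(-3*(r - 6)) = 9*(-3*(-6 + r)) = 9*(18 - 3*r) = 162 - 27*r)
s(j, S) = 14580 - 2430*S (s(j, S) = ((162 - 27*S)*10)*9 = (1620 - 270*S)*9 = 14580 - 2430*S)
sqrt(s(784, l) - 1*(-1034702)) = sqrt((14580 - 2430*1868) - 1*(-1034702)) = sqrt((14580 - 4539240) + 1034702) = sqrt(-4524660 + 1034702) = sqrt(-3489958) = I*sqrt(3489958)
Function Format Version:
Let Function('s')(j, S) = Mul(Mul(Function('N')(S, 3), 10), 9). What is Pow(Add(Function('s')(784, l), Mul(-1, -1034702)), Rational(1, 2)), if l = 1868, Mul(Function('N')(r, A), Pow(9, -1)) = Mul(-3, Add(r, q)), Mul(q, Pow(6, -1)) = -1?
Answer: Mul(I, Pow(3489958, Rational(1, 2))) ≈ Mul(1868.1, I)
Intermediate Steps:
q = -6 (q = Mul(6, -1) = -6)
Function('N')(r, A) = Add(162, Mul(-27, r)) (Function('N')(r, A) = Mul(9, Mul(-3, Add(r, -6))) = Mul(9, Mul(-3, Add(-6, r))) = Mul(9, Add(18, Mul(-3, r))) = Add(162, Mul(-27, r)))
Function('s')(j, S) = Add(14580, Mul(-2430, S)) (Function('s')(j, S) = Mul(Mul(Add(162, Mul(-27, S)), 10), 9) = Mul(Add(1620, Mul(-270, S)), 9) = Add(14580, Mul(-2430, S)))
Pow(Add(Function('s')(784, l), Mul(-1, -1034702)), Rational(1, 2)) = Pow(Add(Add(14580, Mul(-2430, 1868)), Mul(-1, -1034702)), Rational(1, 2)) = Pow(Add(Add(14580, -4539240), 1034702), Rational(1, 2)) = Pow(Add(-4524660, 1034702), Rational(1, 2)) = Pow(-3489958, Rational(1, 2)) = Mul(I, Pow(3489958, Rational(1, 2)))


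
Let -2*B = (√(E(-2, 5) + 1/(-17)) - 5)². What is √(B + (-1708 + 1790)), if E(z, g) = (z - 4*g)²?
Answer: √(-49844 + 85*√139859)/17 ≈ 7.9043*I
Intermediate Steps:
B = -(-5 + √139859/17)²/2 (B = -(√((-1*(-2) + 4*5)² + 1/(-17)) - 5)²/2 = -(√((2 + 20)² - 1/17) - 5)²/2 = -(√(22² - 1/17) - 5)²/2 = -(√(484 - 1/17) - 5)²/2 = -(√(8227/17) - 5)²/2 = -(√139859/17 - 5)²/2 = -(-5 + √139859/17)²/2 ≈ -144.48)
√(B + (-1708 + 1790)) = √((-4326/17 + 5*√139859/17) + (-1708 + 1790)) = √((-4326/17 + 5*√139859/17) + 82) = √(-2932/17 + 5*√139859/17)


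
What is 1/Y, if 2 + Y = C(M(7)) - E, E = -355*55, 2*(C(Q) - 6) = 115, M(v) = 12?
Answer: 2/39173 ≈ 5.1056e-5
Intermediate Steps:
C(Q) = 127/2 (C(Q) = 6 + (½)*115 = 6 + 115/2 = 127/2)
E = -19525
Y = 39173/2 (Y = -2 + (127/2 - 1*(-19525)) = -2 + (127/2 + 19525) = -2 + 39177/2 = 39173/2 ≈ 19587.)
1/Y = 1/(39173/2) = 2/39173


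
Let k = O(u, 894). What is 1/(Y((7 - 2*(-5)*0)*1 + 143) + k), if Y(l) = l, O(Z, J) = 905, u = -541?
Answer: 1/1055 ≈ 0.00094787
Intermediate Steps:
k = 905
1/(Y((7 - 2*(-5)*0)*1 + 143) + k) = 1/(((7 - 2*(-5)*0)*1 + 143) + 905) = 1/(((7 + 10*0)*1 + 143) + 905) = 1/(((7 + 0)*1 + 143) + 905) = 1/((7*1 + 143) + 905) = 1/((7 + 143) + 905) = 1/(150 + 905) = 1/1055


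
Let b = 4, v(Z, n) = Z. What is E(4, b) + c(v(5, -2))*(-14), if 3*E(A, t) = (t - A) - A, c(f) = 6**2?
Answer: -1516/3 ≈ -505.33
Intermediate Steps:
c(f) = 36
E(A, t) = -2*A/3 + t/3 (E(A, t) = ((t - A) - A)/3 = (t - 2*A)/3 = -2*A/3 + t/3)
E(4, b) + c(v(5, -2))*(-14) = (-2/3*4 + (1/3)*4) + 36*(-14) = (-8/3 + 4/3) - 504 = -4/3 - 504 = -1516/3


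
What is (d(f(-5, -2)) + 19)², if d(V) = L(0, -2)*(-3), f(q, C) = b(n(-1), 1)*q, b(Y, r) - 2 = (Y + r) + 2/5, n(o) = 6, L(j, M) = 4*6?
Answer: 2809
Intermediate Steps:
L(j, M) = 24
b(Y, r) = 12/5 + Y + r (b(Y, r) = 2 + ((Y + r) + 2/5) = 2 + ((Y + r) + 2*(⅕)) = 2 + ((Y + r) + ⅖) = 2 + (⅖ + Y + r) = 12/5 + Y + r)
f(q, C) = 47*q/5 (f(q, C) = (12/5 + 6 + 1)*q = 47*q/5)
d(V) = -72 (d(V) = 24*(-3) = -72)
(d(f(-5, -2)) + 19)² = (-72 + 19)² = (-53)² = 2809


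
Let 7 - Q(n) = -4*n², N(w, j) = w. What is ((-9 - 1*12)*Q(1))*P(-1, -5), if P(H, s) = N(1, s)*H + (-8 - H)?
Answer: 1848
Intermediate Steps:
Q(n) = 7 + 4*n² (Q(n) = 7 - (-4)*n² = 7 + 4*n²)
P(H, s) = -8 (P(H, s) = 1*H + (-8 - H) = H + (-8 - H) = -8)
((-9 - 1*12)*Q(1))*P(-1, -5) = ((-9 - 1*12)*(7 + 4*1²))*(-8) = ((-9 - 12)*(7 + 4*1))*(-8) = -21*(7 + 4)*(-8) = -21*11*(-8) = -231*(-8) = 1848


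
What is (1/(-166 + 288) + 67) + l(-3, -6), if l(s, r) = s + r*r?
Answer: 12201/122 ≈ 100.01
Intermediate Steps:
l(s, r) = s + r²
(1/(-166 + 288) + 67) + l(-3, -6) = (1/(-166 + 288) + 67) + (-3 + (-6)²) = (1/122 + 67) + (-3 + 36) = (1/122 + 67) + 33 = 8175/122 + 33 = 12201/122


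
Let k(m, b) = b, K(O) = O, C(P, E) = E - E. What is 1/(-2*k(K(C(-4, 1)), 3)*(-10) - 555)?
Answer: -1/495 ≈ -0.0020202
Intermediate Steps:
C(P, E) = 0
1/(-2*k(K(C(-4, 1)), 3)*(-10) - 555) = 1/(-2*3*(-10) - 555) = 1/(-6*(-10) - 555) = 1/(60 - 555) = 1/(-495) = -1/495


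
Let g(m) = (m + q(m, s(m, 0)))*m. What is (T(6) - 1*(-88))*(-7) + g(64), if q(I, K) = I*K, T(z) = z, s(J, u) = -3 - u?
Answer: -8850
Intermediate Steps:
g(m) = -2*m**2 (g(m) = (m + m*(-3 - 1*0))*m = (m + m*(-3 + 0))*m = (m + m*(-3))*m = (m - 3*m)*m = (-2*m)*m = -2*m**2)
(T(6) - 1*(-88))*(-7) + g(64) = (6 - 1*(-88))*(-7) - 2*64**2 = (6 + 88)*(-7) - 2*4096 = 94*(-7) - 8192 = -658 - 8192 = -8850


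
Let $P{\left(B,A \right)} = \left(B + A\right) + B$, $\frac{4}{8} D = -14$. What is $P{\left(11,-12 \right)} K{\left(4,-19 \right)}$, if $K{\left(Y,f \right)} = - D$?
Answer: $280$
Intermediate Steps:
$D = -28$ ($D = 2 \left(-14\right) = -28$)
$K{\left(Y,f \right)} = 28$ ($K{\left(Y,f \right)} = \left(-1\right) \left(-28\right) = 28$)
$P{\left(B,A \right)} = A + 2 B$ ($P{\left(B,A \right)} = \left(A + B\right) + B = A + 2 B$)
$P{\left(11,-12 \right)} K{\left(4,-19 \right)} = \left(-12 + 2 \cdot 11\right) 28 = \left(-12 + 22\right) 28 = 10 \cdot 28 = 280$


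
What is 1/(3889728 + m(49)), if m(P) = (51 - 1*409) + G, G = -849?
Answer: 1/3888521 ≈ 2.5717e-7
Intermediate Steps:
m(P) = -1207 (m(P) = (51 - 1*409) - 849 = (51 - 409) - 849 = -358 - 849 = -1207)
1/(3889728 + m(49)) = 1/(3889728 - 1207) = 1/3888521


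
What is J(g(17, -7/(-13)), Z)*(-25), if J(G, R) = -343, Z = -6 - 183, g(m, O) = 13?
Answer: 8575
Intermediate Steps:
Z = -189
J(g(17, -7/(-13)), Z)*(-25) = -343*(-25) = 8575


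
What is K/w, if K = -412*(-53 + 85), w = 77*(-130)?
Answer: 6592/5005 ≈ 1.3171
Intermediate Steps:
w = -10010
K = -13184 (K = -412*32 = -13184)
K/w = -13184/(-10010) = -13184*(-1/10010) = 6592/5005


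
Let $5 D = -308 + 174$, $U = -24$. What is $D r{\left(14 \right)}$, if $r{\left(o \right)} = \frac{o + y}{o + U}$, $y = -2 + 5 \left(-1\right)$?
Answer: $\frac{469}{25} \approx 18.76$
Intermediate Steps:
$y = -7$ ($y = -2 - 5 = -7$)
$r{\left(o \right)} = \frac{-7 + o}{-24 + o}$ ($r{\left(o \right)} = \frac{o - 7}{o - 24} = \frac{-7 + o}{-24 + o}$)
$D = - \frac{134}{5}$ ($D = \frac{-308 + 174}{5} = \frac{1}{5} \left(-134\right) = - \frac{134}{5} \approx -26.8$)
$D r{\left(14 \right)} = - \frac{134 \frac{-7 + 14}{-24 + 14}}{5} = - \frac{134 \frac{1}{-10} \cdot 7}{5} = - \frac{134 \left(\left(- \frac{1}{10}\right) 7\right)}{5} = \left(- \frac{134}{5}\right) \left(- \frac{7}{10}\right) = \frac{469}{25}$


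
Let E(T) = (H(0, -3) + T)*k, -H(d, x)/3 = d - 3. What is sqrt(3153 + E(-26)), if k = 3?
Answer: sqrt(3102) ≈ 55.696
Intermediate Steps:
H(d, x) = 9 - 3*d (H(d, x) = -3*(d - 3) = -3*(-3 + d) = 9 - 3*d)
E(T) = 27 + 3*T (E(T) = ((9 - 3*0) + T)*3 = ((9 + 0) + T)*3 = (9 + T)*3 = 27 + 3*T)
sqrt(3153 + E(-26)) = sqrt(3153 + (27 + 3*(-26))) = sqrt(3153 + (27 - 78)) = sqrt(3153 - 51) = sqrt(3102)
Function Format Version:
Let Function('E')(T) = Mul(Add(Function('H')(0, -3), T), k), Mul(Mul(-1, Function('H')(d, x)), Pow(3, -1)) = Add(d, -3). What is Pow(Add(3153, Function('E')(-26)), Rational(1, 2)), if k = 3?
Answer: Pow(3102, Rational(1, 2)) ≈ 55.696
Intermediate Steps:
Function('H')(d, x) = Add(9, Mul(-3, d)) (Function('H')(d, x) = Mul(-3, Add(d, -3)) = Mul(-3, Add(-3, d)) = Add(9, Mul(-3, d)))
Function('E')(T) = Add(27, Mul(3, T)) (Function('E')(T) = Mul(Add(Add(9, Mul(-3, 0)), T), 3) = Mul(Add(Add(9, 0), T), 3) = Mul(Add(9, T), 3) = Add(27, Mul(3, T)))
Pow(Add(3153, Function('E')(-26)), Rational(1, 2)) = Pow(Add(3153, Add(27, Mul(3, -26))), Rational(1, 2)) = Pow(Add(3153, Add(27, -78)), Rational(1, 2)) = Pow(Add(3153, -51), Rational(1, 2)) = Pow(3102, Rational(1, 2))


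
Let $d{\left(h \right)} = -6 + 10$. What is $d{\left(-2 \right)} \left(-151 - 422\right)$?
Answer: $-2292$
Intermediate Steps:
$d{\left(h \right)} = 4$
$d{\left(-2 \right)} \left(-151 - 422\right) = 4 \left(-151 - 422\right) = 4 \left(-573\right) = -2292$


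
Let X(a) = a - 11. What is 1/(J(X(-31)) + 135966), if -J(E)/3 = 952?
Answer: 1/133110 ≈ 7.5126e-6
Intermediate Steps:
X(a) = -11 + a
J(E) = -2856 (J(E) = -3*952 = -2856)
1/(J(X(-31)) + 135966) = 1/(-2856 + 135966) = 1/133110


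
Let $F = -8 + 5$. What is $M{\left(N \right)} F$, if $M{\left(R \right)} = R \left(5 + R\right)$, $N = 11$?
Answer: $-528$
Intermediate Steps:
$F = -3$
$M{\left(N \right)} F = 11 \left(5 + 11\right) \left(-3\right) = 11 \cdot 16 \left(-3\right) = 176 \left(-3\right) = -528$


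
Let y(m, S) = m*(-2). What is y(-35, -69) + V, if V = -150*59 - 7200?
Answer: -15980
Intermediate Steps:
y(m, S) = -2*m
V = -16050 (V = -8850 - 7200 = -16050)
y(-35, -69) + V = -2*(-35) - 16050 = 70 - 16050 = -15980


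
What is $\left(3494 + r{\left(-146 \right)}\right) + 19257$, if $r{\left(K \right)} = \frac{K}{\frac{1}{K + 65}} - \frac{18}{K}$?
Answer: $\frac{2524130}{73} \approx 34577.0$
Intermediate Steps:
$r{\left(K \right)} = - \frac{18}{K} + K \left(65 + K\right)$ ($r{\left(K \right)} = \frac{K}{\frac{1}{65 + K}} - \frac{18}{K} = K \left(65 + K\right) - \frac{18}{K} = - \frac{18}{K} + K \left(65 + K\right)$)
$\left(3494 + r{\left(-146 \right)}\right) + 19257 = \left(3494 + \frac{-18 + \left(-146\right)^{2} \left(65 - 146\right)}{-146}\right) + 19257 = \left(3494 - \frac{-18 + 21316 \left(-81\right)}{146}\right) + 19257 = \left(3494 - \frac{-18 - 1726596}{146}\right) + 19257 = \left(3494 - - \frac{863307}{73}\right) + 19257 = \left(3494 + \frac{863307}{73}\right) + 19257 = \frac{1118369}{73} + 19257 = \frac{2524130}{73}$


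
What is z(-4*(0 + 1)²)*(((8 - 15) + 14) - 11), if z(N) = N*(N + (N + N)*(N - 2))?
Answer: 704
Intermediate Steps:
z(N) = N*(N + 2*N*(-2 + N)) (z(N) = N*(N + (2*N)*(-2 + N)) = N*(N + 2*N*(-2 + N)))
z(-4*(0 + 1)²)*(((8 - 15) + 14) - 11) = ((-4*(0 + 1)²)²*(-3 + 2*(-4*(0 + 1)²)))*(((8 - 15) + 14) - 11) = ((-4*1²)²*(-3 + 2*(-4*1²)))*((-7 + 14) - 11) = ((-4*1)²*(-3 + 2*(-4*1)))*(7 - 11) = ((-4)²*(-3 + 2*(-4)))*(-4) = (16*(-3 - 8))*(-4) = (16*(-11))*(-4) = -176*(-4) = 704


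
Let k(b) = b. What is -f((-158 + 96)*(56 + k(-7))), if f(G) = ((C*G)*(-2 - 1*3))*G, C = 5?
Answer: 230736100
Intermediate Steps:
f(G) = -25*G² (f(G) = ((5*G)*(-2 - 1*3))*G = ((5*G)*(-2 - 3))*G = ((5*G)*(-5))*G = (-25*G)*G = -25*G²)
-f((-158 + 96)*(56 + k(-7))) = -(-25)*((-158 + 96)*(56 - 7))² = -(-25)*(-62*49)² = -(-25)*(-3038)² = -(-25)*9229444 = -1*(-230736100) = 230736100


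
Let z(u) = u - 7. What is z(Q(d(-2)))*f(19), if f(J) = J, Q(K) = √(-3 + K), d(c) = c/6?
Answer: -133 + 19*I*√30/3 ≈ -133.0 + 34.689*I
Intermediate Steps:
d(c) = c/6 (d(c) = c*(⅙) = c/6)
z(u) = -7 + u
z(Q(d(-2)))*f(19) = (-7 + √(-3 + (⅙)*(-2)))*19 = (-7 + √(-3 - ⅓))*19 = (-7 + √(-10/3))*19 = (-7 + I*√30/3)*19 = -133 + 19*I*√30/3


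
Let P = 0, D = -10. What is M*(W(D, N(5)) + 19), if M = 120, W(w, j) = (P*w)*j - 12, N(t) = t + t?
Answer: 840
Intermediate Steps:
N(t) = 2*t
W(w, j) = -12 (W(w, j) = (0*w)*j - 12 = 0*j - 12 = 0 - 12 = -12)
M*(W(D, N(5)) + 19) = 120*(-12 + 19) = 120*7 = 840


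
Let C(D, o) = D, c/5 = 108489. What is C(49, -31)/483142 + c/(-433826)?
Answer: -65514176179/52399890323 ≈ -1.2503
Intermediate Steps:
c = 542445 (c = 5*108489 = 542445)
C(49, -31)/483142 + c/(-433826) = 49/483142 + 542445/(-433826) = 49*(1/483142) + 542445*(-1/433826) = 49/483142 - 542445/433826 = -65514176179/52399890323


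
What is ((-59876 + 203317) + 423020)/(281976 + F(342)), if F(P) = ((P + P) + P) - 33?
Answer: 566461/282969 ≈ 2.0018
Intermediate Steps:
F(P) = -33 + 3*P (F(P) = (2*P + P) - 33 = 3*P - 33 = -33 + 3*P)
((-59876 + 203317) + 423020)/(281976 + F(342)) = ((-59876 + 203317) + 423020)/(281976 + (-33 + 3*342)) = (143441 + 423020)/(281976 + (-33 + 1026)) = 566461/(281976 + 993) = 566461/282969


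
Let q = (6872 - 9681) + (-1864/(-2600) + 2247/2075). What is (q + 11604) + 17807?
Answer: 28705500/1079 ≈ 26604.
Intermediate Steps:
q = -3028969/1079 (q = -2809 + (-1864*(-1/2600) + 2247*(1/2075)) = -2809 + (233/325 + 2247/2075) = -2809 + 1942/1079 = -3028969/1079 ≈ -2807.2)
(q + 11604) + 17807 = (-3028969/1079 + 11604) + 17807 = 9491747/1079 + 17807 = 28705500/1079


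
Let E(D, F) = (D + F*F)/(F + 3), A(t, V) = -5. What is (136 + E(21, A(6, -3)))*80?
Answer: 9040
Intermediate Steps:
E(D, F) = (D + F**2)/(3 + F)
(136 + E(21, A(6, -3)))*80 = (136 + (21 + (-5)**2)/(3 - 5))*80 = (136 + (21 + 25)/(-2))*80 = (136 - 1/2*46)*80 = (136 - 23)*80 = 113*80 = 9040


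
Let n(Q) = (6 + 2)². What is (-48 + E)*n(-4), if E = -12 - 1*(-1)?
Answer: -3776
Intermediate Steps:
E = -11 (E = -12 + 1 = -11)
n(Q) = 64 (n(Q) = 8² = 64)
(-48 + E)*n(-4) = (-48 - 11)*64 = -59*64 = -3776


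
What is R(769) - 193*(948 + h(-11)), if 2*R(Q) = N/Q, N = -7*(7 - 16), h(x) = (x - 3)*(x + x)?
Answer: -372823441/1538 ≈ -2.4241e+5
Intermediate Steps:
h(x) = 2*x*(-3 + x) (h(x) = (-3 + x)*(2*x) = 2*x*(-3 + x))
N = 63 (N = -7*(-9) = 63)
R(Q) = 63/(2*Q) (R(Q) = (63/Q)/2 = 63/(2*Q))
R(769) - 193*(948 + h(-11)) = (63/2)/769 - 193*(948 + 2*(-11)*(-3 - 11)) = (63/2)*(1/769) - 193*(948 + 2*(-11)*(-14)) = 63/1538 - 193*(948 + 308) = 63/1538 - 193*1256 = 63/1538 - 242408 = -372823441/1538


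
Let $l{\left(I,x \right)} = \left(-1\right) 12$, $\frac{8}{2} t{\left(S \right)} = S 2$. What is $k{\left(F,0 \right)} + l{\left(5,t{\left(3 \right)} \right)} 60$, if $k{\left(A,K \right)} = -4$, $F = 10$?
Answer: $-724$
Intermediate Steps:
$t{\left(S \right)} = \frac{S}{2}$ ($t{\left(S \right)} = \frac{S 2}{4} = \frac{2 S}{4} = \frac{S}{2}$)
$l{\left(I,x \right)} = -12$
$k{\left(F,0 \right)} + l{\left(5,t{\left(3 \right)} \right)} 60 = -4 - 720 = -724$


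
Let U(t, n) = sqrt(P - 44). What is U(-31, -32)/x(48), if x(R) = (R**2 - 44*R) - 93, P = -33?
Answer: I*sqrt(77)/99 ≈ 0.088636*I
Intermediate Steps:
U(t, n) = I*sqrt(77) (U(t, n) = sqrt(-33 - 44) = sqrt(-77) = I*sqrt(77))
x(R) = -93 + R**2 - 44*R
U(-31, -32)/x(48) = (I*sqrt(77))/(-93 + 48**2 - 44*48) = (I*sqrt(77))/(-93 + 2304 - 2112) = (I*sqrt(77))/99 = (I*sqrt(77))*(1/99) = I*sqrt(77)/99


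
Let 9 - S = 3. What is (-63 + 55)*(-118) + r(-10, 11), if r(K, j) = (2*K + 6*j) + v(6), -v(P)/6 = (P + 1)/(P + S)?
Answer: 1973/2 ≈ 986.50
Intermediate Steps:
S = 6 (S = 9 - 1*3 = 9 - 3 = 6)
v(P) = -6*(1 + P)/(6 + P) (v(P) = -6*(P + 1)/(P + 6) = -6*(1 + P)/(6 + P))
r(K, j) = -7/2 + 2*K + 6*j (r(K, j) = (2*K + 6*j) + 6*(-1 - 1*6)/(6 + 6) = (2*K + 6*j) + 6*(-1 - 6)/12 = (2*K + 6*j) + 6*(1/12)*(-7) = (2*K + 6*j) - 7/2 = -7/2 + 2*K + 6*j)
(-63 + 55)*(-118) + r(-10, 11) = (-63 + 55)*(-118) + (-7/2 + 2*(-10) + 6*11) = -8*(-118) + (-7/2 - 20 + 66) = 944 + 85/2 = 1973/2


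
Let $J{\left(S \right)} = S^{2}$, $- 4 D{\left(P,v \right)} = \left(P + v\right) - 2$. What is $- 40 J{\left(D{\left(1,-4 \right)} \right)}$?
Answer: $- \frac{125}{2} \approx -62.5$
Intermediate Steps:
$D{\left(P,v \right)} = \frac{1}{2} - \frac{P}{4} - \frac{v}{4}$ ($D{\left(P,v \right)} = - \frac{\left(P + v\right) - 2}{4} = - \frac{-2 + P + v}{4} = \frac{1}{2} - \frac{P}{4} - \frac{v}{4}$)
$- 40 J{\left(D{\left(1,-4 \right)} \right)} = - 40 \left(\frac{1}{2} - \frac{1}{4} - -1\right)^{2} = - 40 \left(\frac{1}{2} - \frac{1}{4} + 1\right)^{2} = - 40 \left(\frac{5}{4}\right)^{2} = \left(-40\right) \frac{25}{16} = - \frac{125}{2}$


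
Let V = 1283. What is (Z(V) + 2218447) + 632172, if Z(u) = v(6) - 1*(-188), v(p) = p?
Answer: 2850813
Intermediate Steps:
Z(u) = 194 (Z(u) = 6 - 1*(-188) = 6 + 188 = 194)
(Z(V) + 2218447) + 632172 = (194 + 2218447) + 632172 = 2218641 + 632172 = 2850813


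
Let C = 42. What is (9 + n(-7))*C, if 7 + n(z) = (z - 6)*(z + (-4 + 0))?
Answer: 6090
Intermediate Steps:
n(z) = -7 + (-6 + z)*(-4 + z) (n(z) = -7 + (z - 6)*(z + (-4 + 0)) = -7 + (-6 + z)*(z - 4) = -7 + (-6 + z)*(-4 + z))
(9 + n(-7))*C = (9 + (17 + (-7)² - 10*(-7)))*42 = (9 + (17 + 49 + 70))*42 = (9 + 136)*42 = 145*42 = 6090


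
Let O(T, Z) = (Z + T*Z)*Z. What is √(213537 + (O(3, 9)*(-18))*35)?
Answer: √9417 ≈ 97.041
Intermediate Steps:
O(T, Z) = Z*(Z + T*Z)
√(213537 + (O(3, 9)*(-18))*35) = √(213537 + ((9²*(1 + 3))*(-18))*35) = √(213537 + ((81*4)*(-18))*35) = √(213537 + (324*(-18))*35) = √(213537 - 5832*35) = √(213537 - 204120) = √9417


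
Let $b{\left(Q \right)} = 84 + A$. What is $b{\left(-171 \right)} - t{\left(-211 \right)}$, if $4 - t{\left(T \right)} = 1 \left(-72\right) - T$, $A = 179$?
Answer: $398$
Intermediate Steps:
$t{\left(T \right)} = 76 + T$ ($t{\left(T \right)} = 4 - \left(1 \left(-72\right) - T\right) = 4 - \left(-72 - T\right) = 4 + \left(72 + T\right) = 76 + T$)
$b{\left(Q \right)} = 263$ ($b{\left(Q \right)} = 84 + 179 = 263$)
$b{\left(-171 \right)} - t{\left(-211 \right)} = 263 - \left(76 - 211\right) = 263 - -135 = 263 + 135 = 398$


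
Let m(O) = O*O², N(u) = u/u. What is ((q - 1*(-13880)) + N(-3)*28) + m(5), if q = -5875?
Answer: 8158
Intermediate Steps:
N(u) = 1
m(O) = O³
((q - 1*(-13880)) + N(-3)*28) + m(5) = ((-5875 - 1*(-13880)) + 1*28) + 5³ = ((-5875 + 13880) + 28) + 125 = (8005 + 28) + 125 = 8033 + 125 = 8158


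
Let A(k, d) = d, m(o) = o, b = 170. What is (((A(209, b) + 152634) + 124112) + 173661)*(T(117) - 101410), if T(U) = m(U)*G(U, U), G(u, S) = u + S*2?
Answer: -27189167911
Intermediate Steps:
G(u, S) = u + 2*S
T(U) = 3*U**2 (T(U) = U*(U + 2*U) = U*(3*U) = 3*U**2)
(((A(209, b) + 152634) + 124112) + 173661)*(T(117) - 101410) = (((170 + 152634) + 124112) + 173661)*(3*117**2 - 101410) = ((152804 + 124112) + 173661)*(3*13689 - 101410) = (276916 + 173661)*(41067 - 101410) = 450577*(-60343) = -27189167911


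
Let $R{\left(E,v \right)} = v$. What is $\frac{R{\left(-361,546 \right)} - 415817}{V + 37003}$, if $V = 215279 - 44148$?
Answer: $- \frac{415271}{208134} \approx -1.9952$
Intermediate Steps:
$V = 171131$ ($V = 215279 - 44148 = 171131$)
$\frac{R{\left(-361,546 \right)} - 415817}{V + 37003} = \frac{546 - 415817}{171131 + 37003} = - \frac{415271}{208134}$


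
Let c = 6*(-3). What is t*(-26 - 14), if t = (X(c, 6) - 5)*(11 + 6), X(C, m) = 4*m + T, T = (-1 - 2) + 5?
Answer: -14280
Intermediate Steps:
T = 2 (T = -3 + 5 = 2)
c = -18
X(C, m) = 2 + 4*m (X(C, m) = 4*m + 2 = 2 + 4*m)
t = 357 (t = ((2 + 4*6) - 5)*(11 + 6) = ((2 + 24) - 5)*17 = (26 - 5)*17 = 21*17 = 357)
t*(-26 - 14) = 357*(-26 - 14) = 357*(-40) = -14280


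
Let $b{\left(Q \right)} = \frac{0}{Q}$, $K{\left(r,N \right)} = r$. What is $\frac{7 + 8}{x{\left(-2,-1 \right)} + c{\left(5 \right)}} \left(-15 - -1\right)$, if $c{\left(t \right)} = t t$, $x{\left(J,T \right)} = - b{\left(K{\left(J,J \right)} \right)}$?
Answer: $- \frac{42}{5} \approx -8.4$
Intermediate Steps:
$b{\left(Q \right)} = 0$
$x{\left(J,T \right)} = 0$ ($x{\left(J,T \right)} = \left(-1\right) 0 = 0$)
$c{\left(t \right)} = t^{2}$
$\frac{7 + 8}{x{\left(-2,-1 \right)} + c{\left(5 \right)}} \left(-15 - -1\right) = \frac{7 + 8}{0 + 5^{2}} \left(-15 - -1\right) = \frac{15}{0 + 25} \left(-15 + 1\right) = \frac{15}{25} \left(-14\right) = 15 \cdot \frac{1}{25} \left(-14\right) = \frac{3}{5} \left(-14\right) = - \frac{42}{5}$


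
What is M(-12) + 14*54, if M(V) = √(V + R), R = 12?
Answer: 756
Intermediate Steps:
M(V) = √(12 + V) (M(V) = √(V + 12) = √(12 + V))
M(-12) + 14*54 = √(12 - 12) + 14*54 = √0 + 756 = 0 + 756 = 756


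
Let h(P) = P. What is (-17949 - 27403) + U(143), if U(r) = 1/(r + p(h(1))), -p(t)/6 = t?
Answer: -6213223/137 ≈ -45352.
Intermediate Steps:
p(t) = -6*t
U(r) = 1/(-6 + r) (U(r) = 1/(r - 6*1) = 1/(r - 6) = 1/(-6 + r))
(-17949 - 27403) + U(143) = (-17949 - 27403) + 1/(-6 + 143) = -45352 + 1/137 = -6213223/137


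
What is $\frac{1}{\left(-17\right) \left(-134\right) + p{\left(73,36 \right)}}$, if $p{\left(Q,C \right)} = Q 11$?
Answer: $\frac{1}{3081} \approx 0.00032457$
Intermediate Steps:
$p{\left(Q,C \right)} = 11 Q$
$\frac{1}{\left(-17\right) \left(-134\right) + p{\left(73,36 \right)}} = \frac{1}{\left(-17\right) \left(-134\right) + 11 \cdot 73} = \frac{1}{2278 + 803} = \frac{1}{3081}$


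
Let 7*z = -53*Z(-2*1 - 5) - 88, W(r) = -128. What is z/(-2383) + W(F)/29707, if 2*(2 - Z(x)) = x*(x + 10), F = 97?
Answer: 40319871/991084934 ≈ 0.040683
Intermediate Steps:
Z(x) = 2 - x*(10 + x)/2 (Z(x) = 2 - x*(x + 10)/2 = 2 - x*(10 + x)/2)
z = -1501/14 (z = (-53*(2 - 5*(-2*1 - 5) - (-2*1 - 5)**2/2) - 88)/7 = (-53*(2 - 5*(-2 - 5) - (-2 - 5)**2/2) - 88)/7 = (-53*(2 - 5*(-7) - 1/2*(-7)**2) - 88)/7 = (-53*(2 + 35 - 1/2*49) - 88)/7 = (-53*(2 + 35 - 49/2) - 88)/7 = (-53*25/2 - 88)/7 = (-1325/2 - 88)/7 = (1/7)*(-1501/2) = -1501/14 ≈ -107.21)
z/(-2383) + W(F)/29707 = -1501/14/(-2383) - 128/29707 = -1501/14*(-1/2383) - 128*1/29707 = 1501/33362 - 128/29707 = 40319871/991084934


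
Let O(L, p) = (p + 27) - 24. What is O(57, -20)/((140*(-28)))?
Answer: 17/3920 ≈ 0.0043367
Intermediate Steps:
O(L, p) = 3 + p (O(L, p) = (27 + p) - 24 = 3 + p)
O(57, -20)/((140*(-28))) = (3 - 20)/((140*(-28))) = -17/(-3920) = -17*(-1/3920) = 17/3920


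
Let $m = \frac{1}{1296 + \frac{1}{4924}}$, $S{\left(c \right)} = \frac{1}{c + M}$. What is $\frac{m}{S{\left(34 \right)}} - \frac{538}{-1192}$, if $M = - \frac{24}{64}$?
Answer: $\frac{1815304267}{3803376980} \approx 0.47729$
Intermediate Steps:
$M = - \frac{3}{8}$ ($M = \left(-24\right) \frac{1}{64} = - \frac{3}{8} \approx -0.375$)
$S{\left(c \right)} = \frac{1}{- \frac{3}{8} + c}$ ($S{\left(c \right)} = \frac{1}{c - \frac{3}{8}} = \frac{1}{- \frac{3}{8} + c}$)
$m = \frac{4924}{6381505}$ ($m = \frac{1}{1296 + \frac{1}{4924}} = \frac{1}{\frac{6381505}{4924}} = \frac{4924}{6381505} \approx 0.0007716$)
$\frac{m}{S{\left(34 \right)}} - \frac{538}{-1192} = \frac{4924}{6381505 \frac{8}{-3 + 8 \cdot 34}} - \frac{538}{-1192} = \frac{4924}{6381505 \frac{8}{-3 + 272}} - - \frac{269}{596} = \frac{4924}{6381505 \cdot \frac{8}{269}} + \frac{269}{596} = \frac{4924}{6381505} \cdot \frac{269}{8} + \frac{269}{596} = \frac{331139}{12763010} + \frac{269}{596} = \frac{1815304267}{3803376980}$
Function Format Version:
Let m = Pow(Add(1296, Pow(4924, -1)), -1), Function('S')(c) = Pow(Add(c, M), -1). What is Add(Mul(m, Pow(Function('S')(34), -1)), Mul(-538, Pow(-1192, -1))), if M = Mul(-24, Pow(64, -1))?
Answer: Rational(1815304267, 3803376980) ≈ 0.47729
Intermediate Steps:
M = Rational(-3, 8) (M = Mul(-24, Rational(1, 64)) = Rational(-3, 8) ≈ -0.37500)
Function('S')(c) = Pow(Add(Rational(-3, 8), c), -1) (Function('S')(c) = Pow(Add(c, Rational(-3, 8)), -1) = Pow(Add(Rational(-3, 8), c), -1))
m = Rational(4924, 6381505) (m = Pow(Add(1296, Rational(1, 4924)), -1) = Pow(Rational(6381505, 4924), -1) = Rational(4924, 6381505) ≈ 0.00077160)
Add(Mul(m, Pow(Function('S')(34), -1)), Mul(-538, Pow(-1192, -1))) = Add(Mul(Rational(4924, 6381505), Pow(Mul(8, Pow(Add(-3, Mul(8, 34)), -1)), -1)), Mul(-538, Pow(-1192, -1))) = Add(Mul(Rational(4924, 6381505), Pow(Mul(8, Pow(Add(-3, 272), -1)), -1)), Mul(-538, Rational(-1, 1192))) = Add(Mul(Rational(4924, 6381505), Pow(Mul(8, Pow(269, -1)), -1)), Rational(269, 596)) = Add(Mul(Rational(4924, 6381505), Pow(Mul(8, Rational(1, 269)), -1)), Rational(269, 596)) = Add(Mul(Rational(4924, 6381505), Pow(Rational(8, 269), -1)), Rational(269, 596)) = Add(Mul(Rational(4924, 6381505), Rational(269, 8)), Rational(269, 596)) = Add(Rational(331139, 12763010), Rational(269, 596)) = Rational(1815304267, 3803376980)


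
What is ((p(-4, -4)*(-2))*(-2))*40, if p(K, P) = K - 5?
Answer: -1440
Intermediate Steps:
p(K, P) = -5 + K
((p(-4, -4)*(-2))*(-2))*40 = (((-5 - 4)*(-2))*(-2))*40 = (-9*(-2)*(-2))*40 = (18*(-2))*40 = -36*40 = -1440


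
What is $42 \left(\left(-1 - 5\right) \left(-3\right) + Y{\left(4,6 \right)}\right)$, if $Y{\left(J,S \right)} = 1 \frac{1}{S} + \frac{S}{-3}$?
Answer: $679$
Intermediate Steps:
$Y{\left(J,S \right)} = \frac{1}{S} - \frac{S}{3}$ ($Y{\left(J,S \right)} = \frac{1}{S} + S \left(- \frac{1}{3}\right) = \frac{1}{S} - \frac{S}{3}$)
$42 \left(\left(-1 - 5\right) \left(-3\right) + Y{\left(4,6 \right)}\right) = 42 \left(\left(-1 - 5\right) \left(-3\right) + \left(\frac{1}{6} - 2\right)\right) = 42 \left(\left(-6\right) \left(-3\right) + \left(\frac{1}{6} - 2\right)\right) = 42 \left(18 - \frac{11}{6}\right) = 42 \cdot \frac{97}{6} = 679$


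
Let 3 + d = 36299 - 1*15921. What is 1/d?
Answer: 1/20375 ≈ 4.9080e-5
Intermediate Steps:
d = 20375 (d = -3 + (36299 - 1*15921) = -3 + (36299 - 15921) = -3 + 20378 = 20375)
1/d = 1/20375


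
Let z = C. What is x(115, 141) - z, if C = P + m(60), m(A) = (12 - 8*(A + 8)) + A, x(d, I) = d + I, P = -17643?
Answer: 18371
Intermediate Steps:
x(d, I) = I + d
m(A) = -52 - 7*A (m(A) = (12 - 8*(8 + A)) + A = (12 + (-64 - 8*A)) + A = (-52 - 8*A) + A = -52 - 7*A)
C = -18115 (C = -17643 + (-52 - 7*60) = -17643 + (-52 - 420) = -17643 - 472 = -18115)
z = -18115
x(115, 141) - z = (141 + 115) - 1*(-18115) = 256 + 18115 = 18371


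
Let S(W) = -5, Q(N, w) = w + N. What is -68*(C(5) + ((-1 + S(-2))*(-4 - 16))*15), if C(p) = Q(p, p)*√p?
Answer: -122400 - 680*√5 ≈ -1.2392e+5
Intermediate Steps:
Q(N, w) = N + w
C(p) = 2*p^(3/2) (C(p) = (p + p)*√p = (2*p)*√p = 2*p^(3/2))
-68*(C(5) + ((-1 + S(-2))*(-4 - 16))*15) = -68*(2*5^(3/2) + ((-1 - 5)*(-4 - 16))*15) = -68*(2*(5*√5) - 6*(-20)*15) = -68*(10*√5 + 120*15) = -68*(10*√5 + 1800) = -68*(1800 + 10*√5) = -122400 - 680*√5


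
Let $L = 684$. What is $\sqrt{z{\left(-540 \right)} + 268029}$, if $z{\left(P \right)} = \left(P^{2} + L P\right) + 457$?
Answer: $\sqrt{190726} \approx 436.72$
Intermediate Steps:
$z{\left(P \right)} = 457 + P^{2} + 684 P$ ($z{\left(P \right)} = \left(P^{2} + 684 P\right) + 457 = 457 + P^{2} + 684 P$)
$\sqrt{z{\left(-540 \right)} + 268029} = \sqrt{\left(457 + \left(-540\right)^{2} + 684 \left(-540\right)\right) + 268029} = \sqrt{\left(457 + 291600 - 369360\right) + 268029} = \sqrt{-77303 + 268029} = \sqrt{190726}$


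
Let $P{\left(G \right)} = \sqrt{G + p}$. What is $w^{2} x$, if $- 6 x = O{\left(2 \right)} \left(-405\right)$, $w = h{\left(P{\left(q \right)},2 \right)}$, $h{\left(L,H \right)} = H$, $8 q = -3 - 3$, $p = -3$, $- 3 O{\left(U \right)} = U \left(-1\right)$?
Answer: $180$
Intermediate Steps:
$O{\left(U \right)} = \frac{U}{3}$ ($O{\left(U \right)} = - \frac{U \left(-1\right)}{3} = - \frac{\left(-1\right) U}{3} = \frac{U}{3}$)
$q = - \frac{3}{4}$ ($q = \frac{-3 - 3}{8} = \frac{1}{8} \left(-6\right) = - \frac{3}{4} \approx -0.75$)
$P{\left(G \right)} = \sqrt{-3 + G}$ ($P{\left(G \right)} = \sqrt{G - 3} = \sqrt{-3 + G}$)
$w = 2$
$x = 45$ ($x = - \frac{\frac{1}{3} \cdot 2 \left(-405\right)}{6} = - \frac{\frac{2}{3} \left(-405\right)}{6} = \left(- \frac{1}{6}\right) \left(-270\right) = 45$)
$w^{2} x = 2^{2} \cdot 45 = 4 \cdot 45 = 180$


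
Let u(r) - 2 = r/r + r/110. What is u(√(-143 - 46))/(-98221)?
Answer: -3/98221 - 3*I*√21/10804310 ≈ -3.0543e-5 - 1.2724e-6*I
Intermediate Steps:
u(r) = 3 + r/110 (u(r) = 2 + (r/r + r/110) = 2 + (1 + r*(1/110)) = 2 + (1 + r/110) = 3 + r/110)
u(√(-143 - 46))/(-98221) = (3 + √(-143 - 46)/110)/(-98221) = (3 + √(-189)/110)*(-1/98221) = (3 + (3*I*√21)/110)*(-1/98221) = (3 + 3*I*√21/110)*(-1/98221) = -3/98221 - 3*I*√21/10804310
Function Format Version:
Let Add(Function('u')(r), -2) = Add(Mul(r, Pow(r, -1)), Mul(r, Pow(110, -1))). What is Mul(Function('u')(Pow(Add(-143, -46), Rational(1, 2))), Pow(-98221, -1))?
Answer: Add(Rational(-3, 98221), Mul(Rational(-3, 10804310), I, Pow(21, Rational(1, 2)))) ≈ Add(-3.0543e-5, Mul(-1.2724e-6, I))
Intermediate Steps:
Function('u')(r) = Add(3, Mul(Rational(1, 110), r)) (Function('u')(r) = Add(2, Add(Mul(r, Pow(r, -1)), Mul(r, Pow(110, -1)))) = Add(2, Add(1, Mul(r, Rational(1, 110)))) = Add(2, Add(1, Mul(Rational(1, 110), r))) = Add(3, Mul(Rational(1, 110), r)))
Mul(Function('u')(Pow(Add(-143, -46), Rational(1, 2))), Pow(-98221, -1)) = Mul(Add(3, Mul(Rational(1, 110), Pow(Add(-143, -46), Rational(1, 2)))), Pow(-98221, -1)) = Mul(Add(3, Mul(Rational(1, 110), Pow(-189, Rational(1, 2)))), Rational(-1, 98221)) = Mul(Add(3, Mul(Rational(1, 110), Mul(3, I, Pow(21, Rational(1, 2))))), Rational(-1, 98221)) = Mul(Add(3, Mul(Rational(3, 110), I, Pow(21, Rational(1, 2)))), Rational(-1, 98221)) = Add(Rational(-3, 98221), Mul(Rational(-3, 10804310), I, Pow(21, Rational(1, 2))))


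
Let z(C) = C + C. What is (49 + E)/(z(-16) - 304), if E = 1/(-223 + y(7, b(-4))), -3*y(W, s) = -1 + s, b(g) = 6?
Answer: -33023/226464 ≈ -0.14582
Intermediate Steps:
y(W, s) = ⅓ - s/3 (y(W, s) = -(-1 + s)/3 = ⅓ - s/3)
z(C) = 2*C
E = -3/674 (E = 1/(-223 + (⅓ - ⅓*6)) = 1/(-223 + (⅓ - 2)) = 1/(-223 - 5/3) = 1/(-674/3) = -3/674 ≈ -0.0044510)
(49 + E)/(z(-16) - 304) = (49 - 3/674)/(2*(-16) - 304) = 33023/(674*(-32 - 304)) = (33023/674)/(-336) = (33023/674)*(-1/336) = -33023/226464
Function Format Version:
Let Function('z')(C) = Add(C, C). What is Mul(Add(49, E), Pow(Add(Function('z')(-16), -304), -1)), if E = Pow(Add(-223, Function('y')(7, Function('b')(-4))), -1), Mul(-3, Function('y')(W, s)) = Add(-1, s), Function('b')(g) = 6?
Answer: Rational(-33023, 226464) ≈ -0.14582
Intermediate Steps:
Function('y')(W, s) = Add(Rational(1, 3), Mul(Rational(-1, 3), s)) (Function('y')(W, s) = Mul(Rational(-1, 3), Add(-1, s)) = Add(Rational(1, 3), Mul(Rational(-1, 3), s)))
Function('z')(C) = Mul(2, C)
E = Rational(-3, 674) (E = Pow(Add(-223, Add(Rational(1, 3), Mul(Rational(-1, 3), 6))), -1) = Pow(Add(-223, Add(Rational(1, 3), -2)), -1) = Pow(Add(-223, Rational(-5, 3)), -1) = Pow(Rational(-674, 3), -1) = Rational(-3, 674) ≈ -0.0044510)
Mul(Add(49, E), Pow(Add(Function('z')(-16), -304), -1)) = Mul(Add(49, Rational(-3, 674)), Pow(Add(Mul(2, -16), -304), -1)) = Mul(Rational(33023, 674), Pow(Add(-32, -304), -1)) = Mul(Rational(33023, 674), Pow(-336, -1)) = Mul(Rational(33023, 674), Rational(-1, 336)) = Rational(-33023, 226464)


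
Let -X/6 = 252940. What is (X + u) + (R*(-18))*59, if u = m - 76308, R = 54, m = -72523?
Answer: -1723819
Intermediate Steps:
X = -1517640 (X = -6*252940 = -1517640)
u = -148831 (u = -72523 - 76308 = -148831)
(X + u) + (R*(-18))*59 = (-1517640 - 148831) + (54*(-18))*59 = -1666471 - 972*59 = -1666471 - 57348 = -1723819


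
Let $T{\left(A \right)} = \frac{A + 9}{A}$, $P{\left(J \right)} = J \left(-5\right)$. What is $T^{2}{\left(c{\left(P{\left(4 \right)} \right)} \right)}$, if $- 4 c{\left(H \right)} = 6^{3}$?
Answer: $\frac{25}{36} \approx 0.69444$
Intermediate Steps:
$P{\left(J \right)} = - 5 J$
$c{\left(H \right)} = -54$ ($c{\left(H \right)} = - \frac{6^{3}}{4} = \left(- \frac{1}{4}\right) 216 = -54$)
$T{\left(A \right)} = \frac{9 + A}{A}$
$T^{2}{\left(c{\left(P{\left(4 \right)} \right)} \right)} = \left(\frac{9 - 54}{-54}\right)^{2} = \left(\left(- \frac{1}{54}\right) \left(-45\right)\right)^{2} = \left(\frac{5}{6}\right)^{2} = \frac{25}{36}$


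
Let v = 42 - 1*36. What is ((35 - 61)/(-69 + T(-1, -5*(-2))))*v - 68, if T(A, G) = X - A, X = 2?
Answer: -722/11 ≈ -65.636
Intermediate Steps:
T(A, G) = 2 - A
v = 6 (v = 42 - 36 = 6)
((35 - 61)/(-69 + T(-1, -5*(-2))))*v - 68 = ((35 - 61)/(-69 + (2 - 1*(-1))))*6 - 68 = -26/(-69 + (2 + 1))*6 - 68 = -26/(-69 + 3)*6 - 68 = -26/(-66)*6 - 68 = -26*(-1/66)*6 - 68 = (13/33)*6 - 68 = 26/11 - 68 = -722/11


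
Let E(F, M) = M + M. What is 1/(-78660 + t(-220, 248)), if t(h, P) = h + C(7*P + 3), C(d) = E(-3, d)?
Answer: -1/75402 ≈ -1.3262e-5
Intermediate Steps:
E(F, M) = 2*M
C(d) = 2*d
t(h, P) = 6 + h + 14*P (t(h, P) = h + 2*(7*P + 3) = h + 2*(3 + 7*P) = h + (6 + 14*P) = 6 + h + 14*P)
1/(-78660 + t(-220, 248)) = 1/(-78660 + (6 - 220 + 14*248)) = 1/(-78660 + (6 - 220 + 3472)) = 1/(-78660 + 3258) = 1/(-75402) = -1/75402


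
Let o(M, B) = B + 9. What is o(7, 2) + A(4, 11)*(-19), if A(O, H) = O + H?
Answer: -274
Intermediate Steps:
A(O, H) = H + O
o(M, B) = 9 + B
o(7, 2) + A(4, 11)*(-19) = (9 + 2) + (11 + 4)*(-19) = 11 + 15*(-19) = 11 - 285 = -274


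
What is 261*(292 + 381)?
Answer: 175653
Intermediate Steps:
261*(292 + 381) = 261*673 = 175653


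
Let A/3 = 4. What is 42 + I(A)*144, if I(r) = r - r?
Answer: 42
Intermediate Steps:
A = 12 (A = 3*4 = 12)
I(r) = 0
42 + I(A)*144 = 42 + 0*144 = 42 + 0 = 42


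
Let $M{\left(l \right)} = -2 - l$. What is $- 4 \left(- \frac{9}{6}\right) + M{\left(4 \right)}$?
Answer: $0$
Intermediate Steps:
$- 4 \left(- \frac{9}{6}\right) + M{\left(4 \right)} = - 4 \left(- \frac{9}{6}\right) - 6 = - 4 \left(\left(-9\right) \frac{1}{6}\right) - 6 = \left(-4\right) \left(- \frac{3}{2}\right) - 6 = 6 - 6 = 0$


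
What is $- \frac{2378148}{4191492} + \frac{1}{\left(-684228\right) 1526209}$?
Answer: $- \frac{206953361680210999}{364755835151658732} \approx -0.56738$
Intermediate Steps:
$- \frac{2378148}{4191492} + \frac{1}{\left(-684228\right) 1526209} = \left(-2378148\right) \frac{1}{4191492} - \frac{1}{1044274931652} = - \frac{198179}{349291} - \frac{1}{1044274931652} = - \frac{206953361680210999}{364755835151658732}$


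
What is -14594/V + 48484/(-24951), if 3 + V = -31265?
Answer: -575931409/390083934 ≈ -1.4764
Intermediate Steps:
V = -31268 (V = -3 - 31265 = -31268)
-14594/V + 48484/(-24951) = -14594/(-31268) + 48484/(-24951) = -14594*(-1/31268) + 48484*(-1/24951) = 7297/15634 - 48484/24951 = -575931409/390083934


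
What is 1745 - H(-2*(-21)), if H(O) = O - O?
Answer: 1745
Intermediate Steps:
H(O) = 0
1745 - H(-2*(-21)) = 1745 - 1*0 = 1745 + 0 = 1745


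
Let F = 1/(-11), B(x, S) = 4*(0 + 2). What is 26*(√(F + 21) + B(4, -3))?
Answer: 208 + 26*√2530/11 ≈ 326.89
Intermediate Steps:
B(x, S) = 8 (B(x, S) = 4*2 = 8)
F = -1/11 ≈ -0.090909
26*(√(F + 21) + B(4, -3)) = 26*(√(-1/11 + 21) + 8) = 26*(√(230/11) + 8) = 26*(√2530/11 + 8) = 26*(8 + √2530/11) = 208 + 26*√2530/11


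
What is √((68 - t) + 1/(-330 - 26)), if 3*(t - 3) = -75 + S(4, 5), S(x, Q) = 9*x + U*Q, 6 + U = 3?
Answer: 21*√5963/178 ≈ 9.1103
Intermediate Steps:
U = -3 (U = -6 + 3 = -3)
S(x, Q) = -3*Q + 9*x (S(x, Q) = 9*x - 3*Q = -3*Q + 9*x)
t = -15 (t = 3 + (-75 + (-3*5 + 9*4))/3 = 3 + (-75 + (-15 + 36))/3 = 3 + (-75 + 21)/3 = 3 + (⅓)*(-54) = 3 - 18 = -15)
√((68 - t) + 1/(-330 - 26)) = √((68 - 1*(-15)) + 1/(-330 - 26)) = √((68 + 15) + 1/(-356)) = √(83 - 1/356) = √(29547/356) = 21*√5963/178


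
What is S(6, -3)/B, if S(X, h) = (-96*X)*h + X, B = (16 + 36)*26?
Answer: 867/676 ≈ 1.2825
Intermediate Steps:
B = 1352 (B = 52*26 = 1352)
S(X, h) = X - 96*X*h (S(X, h) = -96*X*h + X = X - 96*X*h)
S(6, -3)/B = (6*(1 - 96*(-3)))/1352 = (6*(1 + 288))*(1/1352) = (6*289)*(1/1352) = 1734*(1/1352) = 867/676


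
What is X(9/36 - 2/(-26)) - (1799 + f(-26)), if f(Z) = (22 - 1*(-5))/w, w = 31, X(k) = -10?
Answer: -56106/31 ≈ -1809.9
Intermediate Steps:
f(Z) = 27/31 (f(Z) = (22 - 1*(-5))/31 = (22 + 5)*(1/31) = 27*(1/31) = 27/31)
X(9/36 - 2/(-26)) - (1799 + f(-26)) = -10 - (1799 + 27/31) = -10 - 1*55796/31 = -10 - 55796/31 = -56106/31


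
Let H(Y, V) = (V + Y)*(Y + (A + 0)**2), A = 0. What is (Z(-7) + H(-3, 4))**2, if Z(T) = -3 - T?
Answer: 1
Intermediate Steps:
H(Y, V) = Y*(V + Y) (H(Y, V) = (V + Y)*(Y + (0 + 0)**2) = (V + Y)*(Y + 0**2) = (V + Y)*(Y + 0) = (V + Y)*Y = Y*(V + Y))
(Z(-7) + H(-3, 4))**2 = ((-3 - 1*(-7)) - 3*(4 - 3))**2 = ((-3 + 7) - 3*1)**2 = (4 - 3)**2 = 1**2 = 1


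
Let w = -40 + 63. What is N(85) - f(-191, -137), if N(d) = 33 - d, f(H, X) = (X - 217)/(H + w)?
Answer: -1515/28 ≈ -54.107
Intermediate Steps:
w = 23
f(H, X) = (-217 + X)/(23 + H) (f(H, X) = (X - 217)/(H + 23) = (-217 + X)/(23 + H))
N(85) - f(-191, -137) = (33 - 1*85) - (-217 - 137)/(23 - 191) = (33 - 85) - (-354)/(-168) = -52 - (-1)*(-354)/168 = -52 - 1*59/28 = -52 - 59/28 = -1515/28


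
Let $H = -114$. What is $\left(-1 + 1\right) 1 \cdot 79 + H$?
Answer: $-114$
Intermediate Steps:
$\left(-1 + 1\right) 1 \cdot 79 + H = \left(-1 + 1\right) 1 \cdot 79 - 114 = 0 \cdot 1 \cdot 79 - 114 = 0 \cdot 79 - 114 = 0 - 114 = -114$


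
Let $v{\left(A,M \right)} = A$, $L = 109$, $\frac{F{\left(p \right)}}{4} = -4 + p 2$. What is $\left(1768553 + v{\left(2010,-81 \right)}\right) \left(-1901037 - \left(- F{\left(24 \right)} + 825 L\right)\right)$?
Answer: $-3524812032518$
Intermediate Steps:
$F{\left(p \right)} = -16 + 8 p$ ($F{\left(p \right)} = 4 \left(-4 + p 2\right) = 4 \left(-4 + 2 p\right) = -16 + 8 p$)
$\left(1768553 + v{\left(2010,-81 \right)}\right) \left(-1901037 - \left(- F{\left(24 \right)} + 825 L\right)\right) = \left(1768553 + 2010\right) \left(-1901037 + \left(\left(-825\right) 109 + \left(-16 + 8 \cdot 24\right)\right)\right) = 1770563 \left(-1901037 + \left(-89925 + \left(-16 + 192\right)\right)\right) = 1770563 \left(-1901037 + \left(-89925 + 176\right)\right) = 1770563 \left(-1901037 - 89749\right) = 1770563 \left(-1990786\right) = -3524812032518$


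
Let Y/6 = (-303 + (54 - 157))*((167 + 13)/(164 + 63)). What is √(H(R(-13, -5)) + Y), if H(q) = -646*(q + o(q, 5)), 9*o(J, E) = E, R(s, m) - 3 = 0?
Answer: 4*I*√122563883/681 ≈ 65.027*I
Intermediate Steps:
R(s, m) = 3 (R(s, m) = 3 + 0 = 3)
o(J, E) = E/9
Y = -438480/227 (Y = 6*((-303 + (54 - 157))*((167 + 13)/(164 + 63))) = 6*((-303 - 103)*(180/227)) = 6*(-73080/227) = -438480/227 ≈ -1931.6)
H(q) = -3230/9 - 646*q (H(q) = -646*(q + (⅑)*5) = -646*(q + 5/9) = -646*(5/9 + q) = -3230/9 - 646*q)
√(H(R(-13, -5)) + Y) = √((-3230/9 - 646*3) - 438480/227) = √((-3230/9 - 1938) - 438480/227) = √(-20672/9 - 438480/227) = √(-8638864/2043) = 4*I*√122563883/681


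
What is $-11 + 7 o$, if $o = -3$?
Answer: $-32$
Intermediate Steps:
$-11 + 7 o = -11 + 7 \left(-3\right) = -11 - 21 = -32$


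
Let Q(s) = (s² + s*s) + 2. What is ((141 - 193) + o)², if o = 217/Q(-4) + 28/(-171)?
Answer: 70848065929/33802596 ≈ 2095.9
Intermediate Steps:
Q(s) = 2 + 2*s² (Q(s) = (s² + s²) + 2 = 2*s² + 2 = 2 + 2*s²)
o = 36155/5814 (o = 217/(2 + 2*(-4)²) + 28/(-171) = 217/(2 + 2*16) + 28*(-1/171) = 217/(2 + 32) - 28/171 = 217/34 - 28/171 = 36155/5814 ≈ 6.2186)
((141 - 193) + o)² = ((141 - 193) + 36155/5814)² = (-52 + 36155/5814)² = (-266173/5814)² = 70848065929/33802596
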